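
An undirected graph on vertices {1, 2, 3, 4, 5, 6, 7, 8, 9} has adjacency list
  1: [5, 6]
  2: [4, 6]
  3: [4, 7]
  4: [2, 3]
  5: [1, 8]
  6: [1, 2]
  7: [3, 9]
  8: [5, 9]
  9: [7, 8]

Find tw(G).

A width-2 tree decomposition is:
Bags: B1 = {3, 7, 9}  B2 = {3, 8, 9}  B3 = {3, 5, 8}  B4 = {1, 3, 5}  B5 = {1, 3, 6}  B6 = {2, 3, 6}  B7 = {2, 3, 4}
Tree: B1–B2, B2–B3, B3–B4, B4–B5, B5–B6, B6–B7
Every bag has size at most 3, so the width is 3 − 1 = 2 and tw(G) ≤ 2. For the lower bound, G contains the cycle 3–7–9–8–5–1–6–2–4–3, so G is not a forest; only forests have treewidth ≤ 1, hence tw(G) ≥ 2. Therefore the treewidth is 2.

2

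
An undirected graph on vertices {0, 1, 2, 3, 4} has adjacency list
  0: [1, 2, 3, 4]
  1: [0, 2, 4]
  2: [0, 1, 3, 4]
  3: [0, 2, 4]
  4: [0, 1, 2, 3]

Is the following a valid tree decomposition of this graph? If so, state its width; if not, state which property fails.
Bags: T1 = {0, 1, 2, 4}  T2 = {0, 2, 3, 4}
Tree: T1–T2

Yes; width 3.

Every vertex of G appears in some bag (union = {0, 1, 2, 3, 4}); every edge is covered by a bag; and for each vertex v the set of bags containing v is connected in the bag tree. The decomposition is therefore valid. The largest bag has 4 vertices, so the width is 3.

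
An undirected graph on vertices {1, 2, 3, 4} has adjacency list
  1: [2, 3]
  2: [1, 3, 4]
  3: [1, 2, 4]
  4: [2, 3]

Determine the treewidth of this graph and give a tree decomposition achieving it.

Every bag has size at most 3, so the width is 3 − 1 = 2 and tw(G) ≤ 2. For the lower bound, the 3 vertices {1, 2, 3} are pairwise adjacent, and any tree decomposition puts a clique entirely inside one bag — forcing width ≥ 2. The upper and lower bounds meet at 2, so that is the treewidth.

Treewidth 2.
Bags: B1 = {2, 3, 4}  B2 = {1, 2, 3}
Tree: B1–B2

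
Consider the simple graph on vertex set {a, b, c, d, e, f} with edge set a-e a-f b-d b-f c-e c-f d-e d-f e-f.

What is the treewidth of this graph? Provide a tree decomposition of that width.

Treewidth 2.
One optimal decomposition is:
Bags: B1 = {d, e, f}  B2 = {c, e, f}  B3 = {a, e, f}  B4 = {b, d, f}
Tree: B1–B2, B2–B3, B1–B4

Each bag holds 3 vertices, so the decomposition has width 2, which upper-bounds the treewidth. On the other hand G contains the 3-clique {d, e, f}. A clique must lie in a single bag of any decomposition, so no decomposition can have width below 2. Therefore the treewidth is 2.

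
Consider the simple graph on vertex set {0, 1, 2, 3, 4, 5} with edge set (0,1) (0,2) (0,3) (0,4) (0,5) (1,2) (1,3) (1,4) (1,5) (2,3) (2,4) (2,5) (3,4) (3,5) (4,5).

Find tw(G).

5

A width-5 tree decomposition is:
Bags: B1 = {0, 1, 2, 3, 4, 5}
Tree: (single bag)
A single bag containing all 6 vertices is trivially a valid decomposition of width 5. On the other hand G contains the 6-clique {0, 1, 2, 3, 4, 5}. A clique must lie in a single bag of any decomposition, so no decomposition can have width below 5. Hence tw(G) = 5 exactly.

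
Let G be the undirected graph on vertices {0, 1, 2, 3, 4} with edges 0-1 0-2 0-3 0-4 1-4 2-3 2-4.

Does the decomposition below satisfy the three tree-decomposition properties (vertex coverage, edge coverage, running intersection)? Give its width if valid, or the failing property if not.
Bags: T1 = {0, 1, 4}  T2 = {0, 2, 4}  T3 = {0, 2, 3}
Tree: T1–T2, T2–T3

Every vertex of G appears in some bag (union = {0, 1, 2, 3, 4}); every edge is covered by a bag; and for each vertex v the set of bags containing v is connected in the bag tree. The decomposition is therefore valid. The largest bag has 3 vertices, so the width is 2.

Yes; width 2.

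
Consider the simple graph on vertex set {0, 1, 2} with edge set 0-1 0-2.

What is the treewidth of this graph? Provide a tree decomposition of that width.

Every bag has size at most 2, so the width is 2 − 1 = 1 and tw(G) ≤ 1. G has an edge, so its treewidth is at least 1. The upper and lower bounds meet at 1, so that is the treewidth.

Treewidth 1.
One such decomposition:
Bags: B1 = {0, 2}  B2 = {0, 1}
Tree: B1–B2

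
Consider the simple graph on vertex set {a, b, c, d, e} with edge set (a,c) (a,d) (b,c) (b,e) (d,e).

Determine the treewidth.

A width-2 tree decomposition is:
Bags: B1 = {a, d, e}  B2 = {a, c, e}  B3 = {b, c, e}
Tree: B1–B2, B2–B3
The largest bag has 3 vertices, giving width 2; this decomposition certifies tw(G) ≤ 2. The edges e–d–a–c–b–e form a cycle, so G is not a tree and its treewidth is at least 2. Hence tw(G) = 2 exactly.

2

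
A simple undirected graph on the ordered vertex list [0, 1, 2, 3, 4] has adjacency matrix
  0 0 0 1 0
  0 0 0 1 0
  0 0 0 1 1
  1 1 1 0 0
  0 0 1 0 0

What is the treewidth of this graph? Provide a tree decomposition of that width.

Treewidth 1.
One such decomposition:
Bags: B1 = {2, 4}  B2 = {2, 3}  B3 = {0, 3}  B4 = {1, 3}
Tree: B1–B2, B2–B3, B3–B4

Every bag has size at most 2, so the width is 2 − 1 = 1 and tw(G) ≤ 1. Any graph with an edge has treewidth ≥ 1, and G has the edge 2–4. Combining the bounds, tw(G) = 1.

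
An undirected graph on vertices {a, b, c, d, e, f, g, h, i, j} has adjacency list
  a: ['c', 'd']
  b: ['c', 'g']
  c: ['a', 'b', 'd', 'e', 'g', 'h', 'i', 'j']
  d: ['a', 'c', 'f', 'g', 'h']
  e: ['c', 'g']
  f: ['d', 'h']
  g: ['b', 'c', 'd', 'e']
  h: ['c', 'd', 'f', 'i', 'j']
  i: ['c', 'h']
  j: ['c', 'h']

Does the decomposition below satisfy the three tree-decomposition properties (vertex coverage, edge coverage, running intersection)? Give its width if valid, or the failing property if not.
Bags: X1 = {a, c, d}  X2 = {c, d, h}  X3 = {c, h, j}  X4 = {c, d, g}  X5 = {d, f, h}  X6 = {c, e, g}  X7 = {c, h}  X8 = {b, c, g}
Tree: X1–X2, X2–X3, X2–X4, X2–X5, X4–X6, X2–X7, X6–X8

A tree decomposition must satisfy three properties: every vertex lies in some bag; for every edge, both endpoints lie together in some bag; and for every vertex, the bags containing it form a connected subtree. Here vertex i appears in no bag, so the decomposition is invalid.

No — vertex i appears in no bag.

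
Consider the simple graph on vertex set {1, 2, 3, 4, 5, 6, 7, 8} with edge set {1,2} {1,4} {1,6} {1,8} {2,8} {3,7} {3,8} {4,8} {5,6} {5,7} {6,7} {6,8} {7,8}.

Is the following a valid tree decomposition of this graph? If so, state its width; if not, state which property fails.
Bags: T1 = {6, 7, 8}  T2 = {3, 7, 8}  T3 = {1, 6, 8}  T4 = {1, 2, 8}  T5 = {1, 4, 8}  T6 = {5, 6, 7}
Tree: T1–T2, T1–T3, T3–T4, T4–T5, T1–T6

Vertex coverage: the bags together contain {1, 2, 3, 4, 5, 6, 7, 8}, the full vertex set. Edge coverage: each edge of G has both endpoints in at least one bag. Running intersection: for every vertex, the bags containing it form a connected subtree. All three properties hold, so this is a valid tree decomposition of width max|bag| − 1 = 2, and hence tw(G) ≤ 2.

Yes; width 2.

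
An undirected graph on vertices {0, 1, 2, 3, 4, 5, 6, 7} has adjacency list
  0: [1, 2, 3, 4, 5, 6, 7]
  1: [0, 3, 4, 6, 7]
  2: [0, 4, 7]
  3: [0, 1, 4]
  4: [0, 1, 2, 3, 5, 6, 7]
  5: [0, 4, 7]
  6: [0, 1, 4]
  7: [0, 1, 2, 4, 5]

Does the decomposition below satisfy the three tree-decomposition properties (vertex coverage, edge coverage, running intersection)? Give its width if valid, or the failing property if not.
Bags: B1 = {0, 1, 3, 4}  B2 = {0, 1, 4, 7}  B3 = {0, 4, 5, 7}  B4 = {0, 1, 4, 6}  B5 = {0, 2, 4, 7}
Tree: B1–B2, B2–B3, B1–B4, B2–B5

Yes; width 3.

Vertex coverage: the bags together contain {0, 1, 2, 3, 4, 5, 6, 7}, the full vertex set. Edge coverage: each edge of G has both endpoints in at least one bag. Running intersection: for every vertex, the bags containing it form a connected subtree. All three properties hold, so this is a valid tree decomposition of width max|bag| − 1 = 3, and hence tw(G) ≤ 3.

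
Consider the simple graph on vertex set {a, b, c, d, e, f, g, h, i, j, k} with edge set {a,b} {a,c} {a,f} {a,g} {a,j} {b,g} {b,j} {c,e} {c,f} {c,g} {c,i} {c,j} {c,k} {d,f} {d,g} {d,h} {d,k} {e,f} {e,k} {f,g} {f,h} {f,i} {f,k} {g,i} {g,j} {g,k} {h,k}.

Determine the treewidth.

A width-3 tree decomposition is:
Bags: B1 = {c, f, g, k}  B2 = {c, f, g, i}  B3 = {d, f, g, k}  B4 = {d, f, h, k}  B5 = {a, c, f, g}  B6 = {c, e, f, k}  B7 = {a, c, g, j}  B8 = {a, b, g, j}
Tree: B1–B2, B1–B3, B3–B4, B2–B5, B1–B6, B5–B7, B7–B8
The largest bag has 4 vertices, giving width 3; this decomposition certifies tw(G) ≤ 3. Conversely, {a, c, g, j} is a clique of size 4, and the vertices of any clique must share a bag in every tree decomposition; so some bag has ≥ 4 vertices and tw(G) ≥ 3. Therefore the treewidth is 3.

3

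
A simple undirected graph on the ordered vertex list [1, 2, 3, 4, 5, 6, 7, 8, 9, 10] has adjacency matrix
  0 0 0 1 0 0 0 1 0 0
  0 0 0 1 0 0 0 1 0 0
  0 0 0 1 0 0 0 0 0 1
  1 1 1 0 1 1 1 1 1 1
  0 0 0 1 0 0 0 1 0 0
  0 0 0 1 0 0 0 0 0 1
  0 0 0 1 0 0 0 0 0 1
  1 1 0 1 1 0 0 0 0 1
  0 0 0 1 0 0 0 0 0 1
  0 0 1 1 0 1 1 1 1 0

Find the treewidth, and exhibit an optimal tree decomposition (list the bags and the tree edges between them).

Treewidth 2.
One optimal decomposition is:
Bags: B1 = {4, 8, 10}  B2 = {3, 4, 10}  B3 = {4, 7, 10}  B4 = {4, 6, 10}  B5 = {2, 4, 8}  B6 = {1, 4, 8}  B7 = {4, 5, 8}  B8 = {4, 9, 10}
Tree: B1–B2, B2–B3, B3–B4, B1–B5, B5–B6, B6–B7, B3–B8

The largest bag has 3 vertices, giving width 2; this decomposition certifies tw(G) ≤ 2. Conversely, {1, 4, 8} is a clique of size 3, and the vertices of any clique must share a bag in every tree decomposition; so some bag has ≥ 3 vertices and tw(G) ≥ 2. Hence tw(G) = 2 exactly.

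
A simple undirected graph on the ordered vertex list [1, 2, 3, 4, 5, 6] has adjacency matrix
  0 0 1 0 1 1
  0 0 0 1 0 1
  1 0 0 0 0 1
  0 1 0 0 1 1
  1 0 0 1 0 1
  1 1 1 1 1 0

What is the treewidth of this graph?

2

A width-2 tree decomposition is:
Bags: B1 = {4, 5, 6}  B2 = {2, 4, 6}  B3 = {1, 5, 6}  B4 = {1, 3, 6}
Tree: B1–B2, B1–B3, B3–B4
The largest bag has 3 vertices, giving width 2; this decomposition certifies tw(G) ≤ 2. On the other hand G contains the 3-clique {1, 3, 6}. A clique must lie in a single bag of any decomposition, so no decomposition can have width below 2. Hence tw(G) = 2 exactly.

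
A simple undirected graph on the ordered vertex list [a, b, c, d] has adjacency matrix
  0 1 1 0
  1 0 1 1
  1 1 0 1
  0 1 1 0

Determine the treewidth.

2

A width-2 tree decomposition is:
Bags: B1 = {b, c, d}  B2 = {a, b, c}
Tree: B1–B2
Every bag has size at most 3, so the width is 3 − 1 = 2 and tw(G) ≤ 2. On the other hand G contains the 3-clique {b, c, d}. A clique must lie in a single bag of any decomposition, so no decomposition can have width below 2. Combining the bounds, tw(G) = 2.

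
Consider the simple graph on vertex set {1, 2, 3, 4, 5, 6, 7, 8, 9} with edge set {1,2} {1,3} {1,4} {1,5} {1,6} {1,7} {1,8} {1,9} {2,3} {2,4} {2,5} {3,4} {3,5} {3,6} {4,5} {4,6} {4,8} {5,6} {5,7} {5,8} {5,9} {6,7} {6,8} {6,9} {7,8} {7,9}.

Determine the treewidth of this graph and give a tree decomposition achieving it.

The largest bag has 5 vertices, giving width 4; this decomposition certifies tw(G) ≤ 4. For the lower bound, the 5 vertices {1, 2, 3, 4, 5} are pairwise adjacent, and any tree decomposition puts a clique entirely inside one bag — forcing width ≥ 4. Hence tw(G) = 4 exactly.

Treewidth 4.
One optimal decomposition is:
Bags: B1 = {1, 3, 4, 5, 6}  B2 = {1, 4, 5, 6, 8}  B3 = {1, 5, 6, 7, 8}  B4 = {1, 5, 6, 7, 9}  B5 = {1, 2, 3, 4, 5}
Tree: B1–B2, B2–B3, B3–B4, B1–B5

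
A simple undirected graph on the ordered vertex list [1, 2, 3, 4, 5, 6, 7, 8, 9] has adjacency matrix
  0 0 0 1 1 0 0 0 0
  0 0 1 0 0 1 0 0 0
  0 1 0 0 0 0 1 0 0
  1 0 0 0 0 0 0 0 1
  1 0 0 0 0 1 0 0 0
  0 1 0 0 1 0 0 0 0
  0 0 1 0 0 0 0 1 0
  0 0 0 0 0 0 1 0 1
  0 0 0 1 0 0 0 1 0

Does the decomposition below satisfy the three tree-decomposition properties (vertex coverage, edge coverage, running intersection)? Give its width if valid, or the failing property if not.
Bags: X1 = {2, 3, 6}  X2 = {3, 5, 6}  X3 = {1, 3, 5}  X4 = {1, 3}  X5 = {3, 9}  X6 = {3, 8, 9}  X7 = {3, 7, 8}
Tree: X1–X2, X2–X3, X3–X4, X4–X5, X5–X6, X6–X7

No — vertex 4 appears in no bag.

A tree decomposition must satisfy three properties: every vertex lies in some bag; for every edge, both endpoints lie together in some bag; and for every vertex, the bags containing it form a connected subtree. Here vertex 4 appears in no bag, so the decomposition is invalid.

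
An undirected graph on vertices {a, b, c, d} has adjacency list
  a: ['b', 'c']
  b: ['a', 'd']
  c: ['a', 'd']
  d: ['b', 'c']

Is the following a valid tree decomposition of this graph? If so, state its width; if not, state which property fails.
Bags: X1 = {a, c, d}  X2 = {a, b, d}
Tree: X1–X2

Yes; width 2.

Checking the three conditions: (i) the bags cover all of {a, b, c, d}; (ii) for each edge, some bag contains both endpoints; (iii) the bags containing any fixed vertex form a subtree. All hold, so the decomposition is valid with width 3 − 1 = 2.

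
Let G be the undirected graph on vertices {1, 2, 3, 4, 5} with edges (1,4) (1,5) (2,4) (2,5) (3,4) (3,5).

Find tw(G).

2

A width-2 tree decomposition is:
Bags: B1 = {3, 4, 5}  B2 = {1, 4, 5}  B3 = {2, 4, 5}
Tree: B1–B2, B2–B3
The largest bag has 3 vertices, giving width 2; this decomposition certifies tw(G) ≤ 2. The edges 4–3–5–1–4 form a cycle, so G is not a tree and its treewidth is at least 2. Combining the bounds, tw(G) = 2.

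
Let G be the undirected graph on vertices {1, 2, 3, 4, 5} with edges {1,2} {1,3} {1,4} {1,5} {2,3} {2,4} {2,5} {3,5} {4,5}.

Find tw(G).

A width-3 tree decomposition is:
Bags: B1 = {1, 2, 3, 5}  B2 = {1, 2, 4, 5}
Tree: B1–B2
The largest bag has 4 vertices, giving width 3; this decomposition certifies tw(G) ≤ 3. On the other hand G contains the 4-clique {1, 2, 3, 5}. A clique must lie in a single bag of any decomposition, so no decomposition can have width below 3. Hence tw(G) = 3 exactly.

3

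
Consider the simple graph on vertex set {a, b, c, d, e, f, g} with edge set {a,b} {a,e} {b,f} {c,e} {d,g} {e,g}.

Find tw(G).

1

A width-1 tree decomposition is:
Bags: B1 = {a, b}  B2 = {a, e}  B3 = {c, e}  B4 = {e, g}  B5 = {d, g}  B6 = {b, f}
Tree: B1–B2, B2–B3, B2–B4, B4–B5, B1–B6
Every bag has size at most 2, so the width is 2 − 1 = 1 and tw(G) ≤ 1. Any graph with an edge has treewidth ≥ 1, and G has the edge b–a. Therefore the treewidth is 1.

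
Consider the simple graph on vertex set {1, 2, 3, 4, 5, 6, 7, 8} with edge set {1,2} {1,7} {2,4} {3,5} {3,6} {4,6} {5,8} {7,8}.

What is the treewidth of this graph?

2

A width-2 tree decomposition is:
Bags: B1 = {3, 4, 6}  B2 = {2, 3, 4}  B3 = {1, 2, 3}  B4 = {1, 3, 7}  B5 = {3, 7, 8}  B6 = {3, 5, 8}
Tree: B1–B2, B2–B3, B3–B4, B4–B5, B5–B6
Each bag holds 3 vertices, so the decomposition has width 2, which upper-bounds the treewidth. For the lower bound, G contains the cycle 3–6–4–2–1–7–8–5–3, so G is not a forest; only forests have treewidth ≤ 1, hence tw(G) ≥ 2. The upper and lower bounds meet at 2, so that is the treewidth.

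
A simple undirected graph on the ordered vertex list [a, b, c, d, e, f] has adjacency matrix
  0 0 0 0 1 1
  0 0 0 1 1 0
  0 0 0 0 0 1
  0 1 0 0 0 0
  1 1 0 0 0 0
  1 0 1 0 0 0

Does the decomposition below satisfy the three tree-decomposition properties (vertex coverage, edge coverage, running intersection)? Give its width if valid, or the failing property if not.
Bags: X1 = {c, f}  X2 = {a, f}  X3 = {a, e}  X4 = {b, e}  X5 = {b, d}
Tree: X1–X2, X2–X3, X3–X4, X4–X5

Yes; width 1.

Checking the three conditions: (i) the bags cover all of {a, b, c, d, e, f}; (ii) for each edge, some bag contains both endpoints; (iii) the bags containing any fixed vertex form a subtree. All hold, so the decomposition is valid with width 2 − 1 = 1.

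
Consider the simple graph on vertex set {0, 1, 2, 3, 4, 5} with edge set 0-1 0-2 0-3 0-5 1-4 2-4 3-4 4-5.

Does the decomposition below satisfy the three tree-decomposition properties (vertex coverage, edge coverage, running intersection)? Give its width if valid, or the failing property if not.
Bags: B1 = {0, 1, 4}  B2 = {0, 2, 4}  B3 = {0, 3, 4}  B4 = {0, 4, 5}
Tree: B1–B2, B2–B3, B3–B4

Yes; width 2.

Checking the three conditions: (i) the bags cover all of {0, 1, 2, 3, 4, 5}; (ii) for each edge, some bag contains both endpoints; (iii) the bags containing any fixed vertex form a subtree. All hold, so the decomposition is valid with width 3 − 1 = 2.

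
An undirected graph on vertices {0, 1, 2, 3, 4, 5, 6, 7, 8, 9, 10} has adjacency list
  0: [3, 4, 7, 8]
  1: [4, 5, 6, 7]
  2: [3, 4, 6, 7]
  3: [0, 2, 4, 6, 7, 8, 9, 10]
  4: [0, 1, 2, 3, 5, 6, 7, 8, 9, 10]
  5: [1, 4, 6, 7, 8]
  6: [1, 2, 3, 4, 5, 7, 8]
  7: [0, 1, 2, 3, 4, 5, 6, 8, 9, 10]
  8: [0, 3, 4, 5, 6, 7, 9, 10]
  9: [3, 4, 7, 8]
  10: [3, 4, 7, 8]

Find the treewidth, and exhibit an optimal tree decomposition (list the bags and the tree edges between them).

The largest bag has 5 vertices, giving width 4; this decomposition certifies tw(G) ≤ 4. For the lower bound, the 5 vertices {1, 4, 5, 6, 7} are pairwise adjacent, and any tree decomposition puts a clique entirely inside one bag — forcing width ≥ 4. Therefore the treewidth is 4.

Treewidth 4.
One optimal decomposition is:
Bags: B1 = {3, 4, 6, 7, 8}  B2 = {3, 4, 7, 8, 9}  B3 = {2, 3, 4, 6, 7}  B4 = {0, 3, 4, 7, 8}  B5 = {3, 4, 7, 8, 10}  B6 = {4, 5, 6, 7, 8}  B7 = {1, 4, 5, 6, 7}
Tree: B1–B2, B1–B3, B2–B4, B1–B5, B1–B6, B6–B7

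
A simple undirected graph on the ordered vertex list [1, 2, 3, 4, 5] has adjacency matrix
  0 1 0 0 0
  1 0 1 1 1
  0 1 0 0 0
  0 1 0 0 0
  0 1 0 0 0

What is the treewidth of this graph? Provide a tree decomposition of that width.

Treewidth 1.
One such decomposition:
Bags: B1 = {2, 5}  B2 = {2, 3}  B3 = {1, 2}  B4 = {2, 4}
Tree: B1–B2, B1–B3, B3–B4

The largest bag has 2 vertices, giving width 1; this decomposition certifies tw(G) ≤ 1. Any graph with an edge has treewidth ≥ 1, and G has the edge 5–2. The upper and lower bounds meet at 1, so that is the treewidth.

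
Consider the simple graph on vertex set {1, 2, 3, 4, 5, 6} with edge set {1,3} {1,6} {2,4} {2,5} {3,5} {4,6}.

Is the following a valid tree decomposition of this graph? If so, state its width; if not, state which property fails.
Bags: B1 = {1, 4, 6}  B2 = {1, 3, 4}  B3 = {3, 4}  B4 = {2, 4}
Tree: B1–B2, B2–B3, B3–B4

A tree decomposition must satisfy three properties: every vertex lies in some bag; for every edge, both endpoints lie together in some bag; and for every vertex, the bags containing it form a connected subtree. Here vertex 5 appears in no bag, so the decomposition is invalid.

No — vertex 5 appears in no bag.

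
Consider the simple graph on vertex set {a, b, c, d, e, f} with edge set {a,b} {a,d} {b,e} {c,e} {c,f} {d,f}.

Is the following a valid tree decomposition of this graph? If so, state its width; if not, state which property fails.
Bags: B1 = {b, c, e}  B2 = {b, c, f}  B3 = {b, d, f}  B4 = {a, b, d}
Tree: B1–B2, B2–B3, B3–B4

Yes; width 2.

Checking the three conditions: (i) the bags cover all of {a, b, c, d, e, f}; (ii) for each edge, some bag contains both endpoints; (iii) the bags containing any fixed vertex form a subtree. All hold, so the decomposition is valid with width 3 − 1 = 2.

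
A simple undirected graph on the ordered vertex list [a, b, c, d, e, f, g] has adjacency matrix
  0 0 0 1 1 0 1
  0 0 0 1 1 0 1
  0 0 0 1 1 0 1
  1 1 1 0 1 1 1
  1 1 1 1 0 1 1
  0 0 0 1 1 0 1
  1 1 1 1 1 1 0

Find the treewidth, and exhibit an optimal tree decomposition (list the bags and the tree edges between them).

Every bag has size at most 4, so the width is 4 − 1 = 3 and tw(G) ≤ 3. On the other hand G contains the 4-clique {d, e, f, g}. A clique must lie in a single bag of any decomposition, so no decomposition can have width below 3. The upper and lower bounds meet at 3, so that is the treewidth.

Treewidth 3.
Bags: B1 = {c, d, e, g}  B2 = {d, e, f, g}  B3 = {b, d, e, g}  B4 = {a, d, e, g}
Tree: B1–B2, B1–B3, B2–B4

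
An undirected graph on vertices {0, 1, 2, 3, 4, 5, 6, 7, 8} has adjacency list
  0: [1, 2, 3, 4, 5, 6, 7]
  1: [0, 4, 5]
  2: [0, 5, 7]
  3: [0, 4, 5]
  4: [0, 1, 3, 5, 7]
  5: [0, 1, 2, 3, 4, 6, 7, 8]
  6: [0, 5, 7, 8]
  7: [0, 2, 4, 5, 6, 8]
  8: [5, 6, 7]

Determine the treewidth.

A width-3 tree decomposition is:
Bags: B1 = {0, 5, 6, 7}  B2 = {0, 4, 5, 7}  B3 = {0, 1, 4, 5}  B4 = {0, 2, 5, 7}  B5 = {0, 3, 4, 5}  B6 = {5, 6, 7, 8}
Tree: B1–B2, B2–B3, B2–B4, B2–B5, B1–B6
Every bag has size at most 4, so the width is 4 − 1 = 3 and tw(G) ≤ 3. For the lower bound, the 4 vertices {0, 2, 5, 7} are pairwise adjacent, and any tree decomposition puts a clique entirely inside one bag — forcing width ≥ 3. The upper and lower bounds meet at 3, so that is the treewidth.

3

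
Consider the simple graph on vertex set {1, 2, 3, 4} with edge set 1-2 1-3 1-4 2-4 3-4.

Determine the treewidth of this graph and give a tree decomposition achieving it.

Treewidth 2.
One such decomposition:
Bags: B1 = {1, 2, 4}  B2 = {1, 3, 4}
Tree: B1–B2

Each bag holds 3 vertices, so the decomposition has width 2, which upper-bounds the treewidth. On the other hand G contains the 3-clique {1, 2, 4}. A clique must lie in a single bag of any decomposition, so no decomposition can have width below 2. Hence tw(G) = 2 exactly.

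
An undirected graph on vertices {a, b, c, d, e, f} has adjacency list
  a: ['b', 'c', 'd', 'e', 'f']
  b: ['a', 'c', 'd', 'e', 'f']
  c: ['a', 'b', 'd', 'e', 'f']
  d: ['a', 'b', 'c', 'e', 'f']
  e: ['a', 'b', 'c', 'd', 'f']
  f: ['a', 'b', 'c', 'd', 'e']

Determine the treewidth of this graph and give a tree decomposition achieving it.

Treewidth 5.
One such decomposition:
Bags: B1 = {a, b, c, d, e, f}
Tree: (single bag)

With just one bag of size 6, the width is 6 − 1 = 5, so tw(G) ≤ 5. Conversely, {a, b, c, d, e, f} is a clique of size 6, and the vertices of any clique must share a bag in every tree decomposition; so some bag has ≥ 6 vertices and tw(G) ≥ 5. The upper and lower bounds meet at 5, so that is the treewidth.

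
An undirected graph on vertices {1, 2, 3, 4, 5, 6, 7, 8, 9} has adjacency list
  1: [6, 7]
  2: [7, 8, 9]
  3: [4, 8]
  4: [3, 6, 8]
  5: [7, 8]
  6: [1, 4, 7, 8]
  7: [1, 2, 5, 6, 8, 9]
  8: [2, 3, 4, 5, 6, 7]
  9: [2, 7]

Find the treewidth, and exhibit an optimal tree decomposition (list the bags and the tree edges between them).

Every bag has size at most 3, so the width is 3 − 1 = 2 and tw(G) ≤ 2. For the lower bound, the 3 vertices {3, 4, 8} are pairwise adjacent, and any tree decomposition puts a clique entirely inside one bag — forcing width ≥ 2. Hence tw(G) = 2 exactly.

Treewidth 2.
One optimal decomposition is:
Bags: B1 = {2, 7, 8}  B2 = {6, 7, 8}  B3 = {5, 7, 8}  B4 = {4, 6, 8}  B5 = {3, 4, 8}  B6 = {1, 6, 7}  B7 = {2, 7, 9}
Tree: B1–B2, B2–B3, B2–B4, B4–B5, B2–B6, B1–B7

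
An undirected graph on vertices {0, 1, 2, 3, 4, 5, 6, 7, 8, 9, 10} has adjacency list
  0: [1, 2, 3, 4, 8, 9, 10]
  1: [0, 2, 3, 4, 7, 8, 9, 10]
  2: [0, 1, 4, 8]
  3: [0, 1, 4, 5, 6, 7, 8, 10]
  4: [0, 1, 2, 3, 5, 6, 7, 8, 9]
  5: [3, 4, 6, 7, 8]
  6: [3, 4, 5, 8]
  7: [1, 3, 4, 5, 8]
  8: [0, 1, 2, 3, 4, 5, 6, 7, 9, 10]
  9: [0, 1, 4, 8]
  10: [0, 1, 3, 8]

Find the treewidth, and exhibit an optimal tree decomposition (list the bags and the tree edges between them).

Each bag holds 5 vertices, so the decomposition has width 4, which upper-bounds the treewidth. For the lower bound, the 5 vertices {0, 1, 3, 8, 10} are pairwise adjacent, and any tree decomposition puts a clique entirely inside one bag — forcing width ≥ 4. Therefore the treewidth is 4.

Treewidth 4.
Bags: B1 = {3, 4, 5, 7, 8}  B2 = {1, 3, 4, 7, 8}  B3 = {0, 1, 3, 4, 8}  B4 = {0, 1, 3, 8, 10}  B5 = {0, 1, 2, 4, 8}  B6 = {3, 4, 5, 6, 8}  B7 = {0, 1, 4, 8, 9}
Tree: B1–B2, B2–B3, B3–B4, B3–B5, B1–B6, B3–B7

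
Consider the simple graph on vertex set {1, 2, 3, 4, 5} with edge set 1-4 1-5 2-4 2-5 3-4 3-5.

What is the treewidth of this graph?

2

A width-2 tree decomposition is:
Bags: B1 = {3, 4, 5}  B2 = {2, 4, 5}  B3 = {1, 4, 5}
Tree: B1–B2, B2–B3
The largest bag has 3 vertices, giving width 2; this decomposition certifies tw(G) ≤ 2. For the lower bound, G contains the cycle 4–3–5–2–4, so G is not a forest; only forests have treewidth ≤ 1, hence tw(G) ≥ 2. Combining the bounds, tw(G) = 2.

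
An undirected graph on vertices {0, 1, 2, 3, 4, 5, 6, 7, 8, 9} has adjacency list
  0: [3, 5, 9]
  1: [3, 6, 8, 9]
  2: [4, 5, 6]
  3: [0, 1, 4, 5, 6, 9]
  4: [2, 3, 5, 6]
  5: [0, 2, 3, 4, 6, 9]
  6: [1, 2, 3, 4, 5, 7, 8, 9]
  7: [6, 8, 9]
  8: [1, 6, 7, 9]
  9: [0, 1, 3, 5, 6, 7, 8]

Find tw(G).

3

A width-3 tree decomposition is:
Bags: B1 = {3, 5, 6, 9}  B2 = {0, 3, 5, 9}  B3 = {3, 4, 5, 6}  B4 = {2, 4, 5, 6}  B5 = {1, 3, 6, 9}  B6 = {1, 6, 8, 9}  B7 = {6, 7, 8, 9}
Tree: B1–B2, B1–B3, B3–B4, B1–B5, B5–B6, B6–B7
Each bag holds 4 vertices, so the decomposition has width 3, which upper-bounds the treewidth. For the lower bound, the 4 vertices {0, 3, 5, 9} are pairwise adjacent, and any tree decomposition puts a clique entirely inside one bag — forcing width ≥ 3. The upper and lower bounds meet at 3, so that is the treewidth.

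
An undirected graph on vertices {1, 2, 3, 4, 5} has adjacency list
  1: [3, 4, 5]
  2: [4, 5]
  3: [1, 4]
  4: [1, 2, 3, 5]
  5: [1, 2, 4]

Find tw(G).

A width-2 tree decomposition is:
Bags: B1 = {1, 4, 5}  B2 = {1, 3, 4}  B3 = {2, 4, 5}
Tree: B1–B2, B1–B3
The largest bag has 3 vertices, giving width 2; this decomposition certifies tw(G) ≤ 2. Conversely, {1, 3, 4} is a clique of size 3, and the vertices of any clique must share a bag in every tree decomposition; so some bag has ≥ 3 vertices and tw(G) ≥ 2. Therefore the treewidth is 2.

2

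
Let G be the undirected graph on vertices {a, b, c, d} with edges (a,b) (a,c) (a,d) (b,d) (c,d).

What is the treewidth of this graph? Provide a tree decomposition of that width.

Each bag holds 3 vertices, so the decomposition has width 2, which upper-bounds the treewidth. For the lower bound, the 3 vertices {a, c, d} are pairwise adjacent, and any tree decomposition puts a clique entirely inside one bag — forcing width ≥ 2. Therefore the treewidth is 2.

Treewidth 2.
One such decomposition:
Bags: B1 = {a, c, d}  B2 = {a, b, d}
Tree: B1–B2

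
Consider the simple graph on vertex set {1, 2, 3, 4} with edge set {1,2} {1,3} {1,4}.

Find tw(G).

1

A width-1 tree decomposition is:
Bags: B1 = {1, 2}  B2 = {1, 3}  B3 = {1, 4}
Tree: B1–B2, B1–B3
The largest bag has 2 vertices, giving width 1; this decomposition certifies tw(G) ≤ 1. G has an edge, so its treewidth is at least 1. The upper and lower bounds meet at 1, so that is the treewidth.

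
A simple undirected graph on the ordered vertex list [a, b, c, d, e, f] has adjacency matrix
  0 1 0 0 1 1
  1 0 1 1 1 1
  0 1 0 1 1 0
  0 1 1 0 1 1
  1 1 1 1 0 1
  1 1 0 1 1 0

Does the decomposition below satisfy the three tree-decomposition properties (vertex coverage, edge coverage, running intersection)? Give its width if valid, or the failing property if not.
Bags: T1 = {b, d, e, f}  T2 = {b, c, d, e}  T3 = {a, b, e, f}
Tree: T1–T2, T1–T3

Yes; width 3.

Checking the three conditions: (i) the bags cover all of {a, b, c, d, e, f}; (ii) for each edge, some bag contains both endpoints; (iii) the bags containing any fixed vertex form a subtree. All hold, so the decomposition is valid with width 4 − 1 = 3.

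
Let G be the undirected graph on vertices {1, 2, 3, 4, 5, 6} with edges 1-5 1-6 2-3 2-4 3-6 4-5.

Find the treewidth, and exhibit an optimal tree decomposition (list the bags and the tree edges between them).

Every bag has size at most 3, so the width is 3 − 1 = 2 and tw(G) ≤ 2. Since 6–3–2–4–5–1–6 is a cycle in G, G is not acyclic. Forests are exactly the graphs of treewidth ≤ 1, so tw(G) ≥ 2. Therefore the treewidth is 2.

Treewidth 2.
One such decomposition:
Bags: B1 = {2, 3, 6}  B2 = {2, 4, 6}  B3 = {4, 5, 6}  B4 = {1, 5, 6}
Tree: B1–B2, B2–B3, B3–B4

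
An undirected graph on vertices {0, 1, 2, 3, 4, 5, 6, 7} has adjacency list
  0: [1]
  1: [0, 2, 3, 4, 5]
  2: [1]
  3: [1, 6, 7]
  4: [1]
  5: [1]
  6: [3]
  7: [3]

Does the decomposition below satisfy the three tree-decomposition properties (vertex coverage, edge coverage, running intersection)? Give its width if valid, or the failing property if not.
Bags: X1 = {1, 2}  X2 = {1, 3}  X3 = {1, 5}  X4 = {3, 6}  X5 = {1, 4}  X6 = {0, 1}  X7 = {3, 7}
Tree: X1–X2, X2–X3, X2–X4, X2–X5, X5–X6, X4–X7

Yes; width 1.

Every vertex of G appears in some bag (union = {0, 1, 2, 3, 4, 5, 6, 7}); every edge is covered by a bag; and for each vertex v the set of bags containing v is connected in the bag tree. The decomposition is therefore valid. The largest bag has 2 vertices, so the width is 1.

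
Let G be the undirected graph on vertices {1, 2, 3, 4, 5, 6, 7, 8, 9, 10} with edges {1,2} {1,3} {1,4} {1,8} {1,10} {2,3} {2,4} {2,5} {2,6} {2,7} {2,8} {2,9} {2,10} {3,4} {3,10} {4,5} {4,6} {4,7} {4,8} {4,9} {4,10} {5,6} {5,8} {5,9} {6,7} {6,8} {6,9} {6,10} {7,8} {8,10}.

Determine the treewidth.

4

A width-4 tree decomposition is:
Bags: B1 = {2, 4, 6, 8, 10}  B2 = {1, 2, 4, 8, 10}  B3 = {2, 4, 5, 6, 8}  B4 = {1, 2, 3, 4, 10}  B5 = {2, 4, 5, 6, 9}  B6 = {2, 4, 6, 7, 8}
Tree: B1–B2, B1–B3, B2–B4, B3–B5, B1–B6
The largest bag has 5 vertices, giving width 4; this decomposition certifies tw(G) ≤ 4. On the other hand G contains the 5-clique {1, 2, 4, 8, 10}. A clique must lie in a single bag of any decomposition, so no decomposition can have width below 4. Therefore the treewidth is 4.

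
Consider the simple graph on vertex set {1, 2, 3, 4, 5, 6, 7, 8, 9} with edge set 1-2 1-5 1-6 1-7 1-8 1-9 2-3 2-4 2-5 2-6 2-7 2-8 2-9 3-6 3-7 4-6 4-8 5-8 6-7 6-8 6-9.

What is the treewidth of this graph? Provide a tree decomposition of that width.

Treewidth 3.
One such decomposition:
Bags: B1 = {1, 2, 6, 8}  B2 = {1, 2, 6, 7}  B3 = {2, 4, 6, 8}  B4 = {2, 3, 6, 7}  B5 = {1, 2, 5, 8}  B6 = {1, 2, 6, 9}
Tree: B1–B2, B1–B3, B2–B4, B1–B5, B2–B6

Every bag has size at most 4, so the width is 4 − 1 = 3 and tw(G) ≤ 3. For the lower bound, the 4 vertices {1, 2, 5, 8} are pairwise adjacent, and any tree decomposition puts a clique entirely inside one bag — forcing width ≥ 3. Hence tw(G) = 3 exactly.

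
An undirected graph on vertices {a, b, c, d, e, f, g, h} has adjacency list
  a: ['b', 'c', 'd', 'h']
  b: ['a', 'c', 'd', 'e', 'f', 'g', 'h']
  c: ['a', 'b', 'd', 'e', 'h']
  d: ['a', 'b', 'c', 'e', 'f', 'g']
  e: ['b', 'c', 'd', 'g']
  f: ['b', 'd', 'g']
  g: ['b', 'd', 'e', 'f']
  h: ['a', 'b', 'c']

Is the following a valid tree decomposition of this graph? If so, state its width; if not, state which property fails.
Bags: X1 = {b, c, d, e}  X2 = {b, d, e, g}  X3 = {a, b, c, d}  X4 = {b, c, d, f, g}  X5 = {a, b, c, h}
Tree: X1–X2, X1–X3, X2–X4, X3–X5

No — bags containing vertex c are not connected in the tree.

A tree decomposition must satisfy three properties: every vertex lies in some bag; for every edge, both endpoints lie together in some bag; and for every vertex, the bags containing it form a connected subtree. Here bags containing vertex c are not connected in the tree, so the decomposition is invalid.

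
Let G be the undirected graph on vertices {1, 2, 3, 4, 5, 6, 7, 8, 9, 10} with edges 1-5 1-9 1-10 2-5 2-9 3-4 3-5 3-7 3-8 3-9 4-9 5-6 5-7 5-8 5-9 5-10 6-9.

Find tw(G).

2

A width-2 tree decomposition is:
Bags: B1 = {3, 5, 8}  B2 = {3, 5, 7}  B3 = {3, 5, 9}  B4 = {1, 5, 9}  B5 = {1, 5, 10}  B6 = {3, 4, 9}  B7 = {5, 6, 9}  B8 = {2, 5, 9}
Tree: B1–B2, B1–B3, B3–B4, B4–B5, B3–B6, B3–B7, B4–B8
Every bag has size at most 3, so the width is 3 − 1 = 2 and tw(G) ≤ 2. Conversely, {3, 4, 9} is a clique of size 3, and the vertices of any clique must share a bag in every tree decomposition; so some bag has ≥ 3 vertices and tw(G) ≥ 2. Hence tw(G) = 2 exactly.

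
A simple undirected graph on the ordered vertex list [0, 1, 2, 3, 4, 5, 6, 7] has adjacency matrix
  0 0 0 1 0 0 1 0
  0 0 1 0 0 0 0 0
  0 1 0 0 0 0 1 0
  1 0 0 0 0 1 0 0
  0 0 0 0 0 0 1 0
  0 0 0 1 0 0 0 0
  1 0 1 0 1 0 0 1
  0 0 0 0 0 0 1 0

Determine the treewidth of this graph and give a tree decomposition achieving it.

Treewidth 1.
Bags: B1 = {4, 6}  B2 = {2, 6}  B3 = {0, 6}  B4 = {0, 3}  B5 = {1, 2}  B6 = {6, 7}  B7 = {3, 5}
Tree: B1–B2, B2–B3, B3–B4, B2–B5, B1–B6, B4–B7

The largest bag has 2 vertices, giving width 1; this decomposition certifies tw(G) ≤ 1. G has an edge, so its treewidth is at least 1. Therefore the treewidth is 1.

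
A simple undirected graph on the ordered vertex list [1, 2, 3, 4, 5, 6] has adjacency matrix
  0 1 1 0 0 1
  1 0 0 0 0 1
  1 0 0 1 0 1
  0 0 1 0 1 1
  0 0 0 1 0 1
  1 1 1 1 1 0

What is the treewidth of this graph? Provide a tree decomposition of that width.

Treewidth 2.
One optimal decomposition is:
Bags: B1 = {1, 3, 6}  B2 = {3, 4, 6}  B3 = {1, 2, 6}  B4 = {4, 5, 6}
Tree: B1–B2, B1–B3, B2–B4

Every bag has size at most 3, so the width is 3 − 1 = 2 and tw(G) ≤ 2. Conversely, {1, 2, 6} is a clique of size 3, and the vertices of any clique must share a bag in every tree decomposition; so some bag has ≥ 3 vertices and tw(G) ≥ 2. Therefore the treewidth is 2.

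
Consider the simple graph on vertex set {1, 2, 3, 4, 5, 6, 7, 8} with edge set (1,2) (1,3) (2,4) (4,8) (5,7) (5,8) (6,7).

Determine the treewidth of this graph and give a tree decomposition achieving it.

Treewidth 1.
One such decomposition:
Bags: B1 = {1, 3}  B2 = {1, 2}  B3 = {2, 4}  B4 = {4, 8}  B5 = {5, 8}  B6 = {5, 7}  B7 = {6, 7}
Tree: B1–B2, B2–B3, B3–B4, B4–B5, B5–B6, B6–B7

Every bag has size at most 2, so the width is 2 − 1 = 1 and tw(G) ≤ 1. Any graph with an edge has treewidth ≥ 1, and G has the edge 3–1. Therefore the treewidth is 1.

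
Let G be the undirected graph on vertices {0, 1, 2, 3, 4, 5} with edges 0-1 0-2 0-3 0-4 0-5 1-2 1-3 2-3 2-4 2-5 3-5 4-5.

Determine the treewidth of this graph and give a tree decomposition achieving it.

Treewidth 3.
Bags: B1 = {0, 1, 2, 3}  B2 = {0, 2, 3, 5}  B3 = {0, 2, 4, 5}
Tree: B1–B2, B2–B3

Each bag holds 4 vertices, so the decomposition has width 3, which upper-bounds the treewidth. For the lower bound, the 4 vertices {0, 1, 2, 3} are pairwise adjacent, and any tree decomposition puts a clique entirely inside one bag — forcing width ≥ 3. Hence tw(G) = 3 exactly.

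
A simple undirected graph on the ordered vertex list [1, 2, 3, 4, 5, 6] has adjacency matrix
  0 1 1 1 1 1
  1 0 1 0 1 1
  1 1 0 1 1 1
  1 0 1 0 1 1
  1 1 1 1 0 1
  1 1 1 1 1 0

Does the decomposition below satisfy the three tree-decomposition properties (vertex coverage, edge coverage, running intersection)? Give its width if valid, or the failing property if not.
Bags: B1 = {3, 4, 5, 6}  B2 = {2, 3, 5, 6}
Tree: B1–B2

A tree decomposition must satisfy three properties: every vertex lies in some bag; for every edge, both endpoints lie together in some bag; and for every vertex, the bags containing it form a connected subtree. Here vertex 1 appears in no bag, so the decomposition is invalid.

No — vertex 1 appears in no bag.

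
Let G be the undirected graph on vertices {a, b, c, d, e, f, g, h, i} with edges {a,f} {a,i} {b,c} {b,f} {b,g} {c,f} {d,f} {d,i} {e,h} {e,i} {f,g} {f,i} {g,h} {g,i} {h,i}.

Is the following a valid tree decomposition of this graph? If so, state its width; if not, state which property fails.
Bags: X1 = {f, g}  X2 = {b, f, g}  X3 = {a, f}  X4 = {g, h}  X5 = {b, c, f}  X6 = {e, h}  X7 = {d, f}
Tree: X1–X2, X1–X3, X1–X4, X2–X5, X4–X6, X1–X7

A tree decomposition must satisfy three properties: every vertex lies in some bag; for every edge, both endpoints lie together in some bag; and for every vertex, the bags containing it form a connected subtree. Here vertex i appears in no bag, so the decomposition is invalid.

No — vertex i appears in no bag.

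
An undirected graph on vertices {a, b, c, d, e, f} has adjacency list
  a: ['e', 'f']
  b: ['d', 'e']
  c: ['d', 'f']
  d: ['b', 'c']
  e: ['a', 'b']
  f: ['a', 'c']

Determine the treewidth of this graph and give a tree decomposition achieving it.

Treewidth 2.
One optimal decomposition is:
Bags: B1 = {b, d, e}  B2 = {a, d, e}  B3 = {a, d, f}  B4 = {c, d, f}
Tree: B1–B2, B2–B3, B3–B4

Each bag holds 3 vertices, so the decomposition has width 2, which upper-bounds the treewidth. The edges d–b–e–a–f–c–d form a cycle, so G is not a tree and its treewidth is at least 2. Combining the bounds, tw(G) = 2.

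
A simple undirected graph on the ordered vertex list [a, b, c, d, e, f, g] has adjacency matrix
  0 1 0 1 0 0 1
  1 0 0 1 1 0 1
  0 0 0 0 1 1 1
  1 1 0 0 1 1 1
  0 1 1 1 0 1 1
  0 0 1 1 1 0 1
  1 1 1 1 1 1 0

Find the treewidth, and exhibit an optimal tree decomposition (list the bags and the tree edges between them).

Treewidth 3.
Bags: B1 = {d, e, f, g}  B2 = {b, d, e, g}  B3 = {a, b, d, g}  B4 = {c, e, f, g}
Tree: B1–B2, B2–B3, B1–B4

The largest bag has 4 vertices, giving width 3; this decomposition certifies tw(G) ≤ 3. On the other hand G contains the 4-clique {d, e, f, g}. A clique must lie in a single bag of any decomposition, so no decomposition can have width below 3. Hence tw(G) = 3 exactly.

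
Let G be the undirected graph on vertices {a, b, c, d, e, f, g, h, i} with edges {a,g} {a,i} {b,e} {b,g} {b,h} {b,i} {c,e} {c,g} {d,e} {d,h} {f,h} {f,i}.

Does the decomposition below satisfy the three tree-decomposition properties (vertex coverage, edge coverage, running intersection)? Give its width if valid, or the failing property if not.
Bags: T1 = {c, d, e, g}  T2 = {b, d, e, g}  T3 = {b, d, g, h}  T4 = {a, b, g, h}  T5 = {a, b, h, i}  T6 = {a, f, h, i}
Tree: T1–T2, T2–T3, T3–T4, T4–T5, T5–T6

Yes; width 3.

Checking the three conditions: (i) the bags cover all of {a, b, c, d, e, f, g, h, i}; (ii) for each edge, some bag contains both endpoints; (iii) the bags containing any fixed vertex form a subtree. All hold, so the decomposition is valid with width 4 − 1 = 3.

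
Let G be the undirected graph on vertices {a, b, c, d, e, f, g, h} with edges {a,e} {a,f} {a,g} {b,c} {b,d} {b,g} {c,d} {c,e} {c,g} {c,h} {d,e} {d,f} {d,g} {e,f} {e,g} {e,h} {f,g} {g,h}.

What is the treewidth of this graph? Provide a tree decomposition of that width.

Treewidth 3.
Bags: B1 = {d, e, f, g}  B2 = {c, d, e, g}  B3 = {c, e, g, h}  B4 = {b, c, d, g}  B5 = {a, e, f, g}
Tree: B1–B2, B2–B3, B2–B4, B1–B5

The largest bag has 4 vertices, giving width 3; this decomposition certifies tw(G) ≤ 3. On the other hand G contains the 4-clique {c, d, e, g}. A clique must lie in a single bag of any decomposition, so no decomposition can have width below 3. Hence tw(G) = 3 exactly.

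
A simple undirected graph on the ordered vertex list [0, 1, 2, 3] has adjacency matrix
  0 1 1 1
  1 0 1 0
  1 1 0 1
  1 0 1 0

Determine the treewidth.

2

A width-2 tree decomposition is:
Bags: B1 = {0, 2, 3}  B2 = {0, 1, 2}
Tree: B1–B2
Each bag holds 3 vertices, so the decomposition has width 2, which upper-bounds the treewidth. For the lower bound, the 3 vertices {0, 1, 2} are pairwise adjacent, and any tree decomposition puts a clique entirely inside one bag — forcing width ≥ 2. The upper and lower bounds meet at 2, so that is the treewidth.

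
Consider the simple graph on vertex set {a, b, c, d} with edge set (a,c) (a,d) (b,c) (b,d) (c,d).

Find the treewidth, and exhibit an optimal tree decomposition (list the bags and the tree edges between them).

Each bag holds 3 vertices, so the decomposition has width 2, which upper-bounds the treewidth. On the other hand G contains the 3-clique {a, c, d}. A clique must lie in a single bag of any decomposition, so no decomposition can have width below 2. The upper and lower bounds meet at 2, so that is the treewidth.

Treewidth 2.
One optimal decomposition is:
Bags: B1 = {b, c, d}  B2 = {a, c, d}
Tree: B1–B2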